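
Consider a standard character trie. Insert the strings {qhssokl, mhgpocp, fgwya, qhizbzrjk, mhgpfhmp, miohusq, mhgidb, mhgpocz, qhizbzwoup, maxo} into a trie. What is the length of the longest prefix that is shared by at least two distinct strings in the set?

6

Equivalently: take the maximum, over all pairs, of their longest common prefix length.
e.g. "mhgpocp" and "mhgpocz" share the prefix "mhgpoc" of length 6; no pair shares a longer one.
Longest shared-prefix length: 6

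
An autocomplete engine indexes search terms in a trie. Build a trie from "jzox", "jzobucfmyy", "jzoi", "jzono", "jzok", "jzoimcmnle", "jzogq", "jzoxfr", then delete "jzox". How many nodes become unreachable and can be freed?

A node on "jzox"'s path can go only if nothing else ends at it or branches off below it.
Every node on "jzox" is still needed (e.g. by "jzoxfr"), so nothing is freed.
Nodes removed: 0

0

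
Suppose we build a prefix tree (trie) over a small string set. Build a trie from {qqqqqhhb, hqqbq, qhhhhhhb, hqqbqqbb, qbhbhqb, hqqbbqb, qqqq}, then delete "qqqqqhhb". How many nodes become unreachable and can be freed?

4

A node on "qqqqqhhb"'s path can go only if nothing else ends at it or branches off below it.
The suffix "qhhb" (4 nodes) is used only by "qqqqqhhb"; "qqqq" is itself a stored word, so pruning stops there.
Nodes removed: 4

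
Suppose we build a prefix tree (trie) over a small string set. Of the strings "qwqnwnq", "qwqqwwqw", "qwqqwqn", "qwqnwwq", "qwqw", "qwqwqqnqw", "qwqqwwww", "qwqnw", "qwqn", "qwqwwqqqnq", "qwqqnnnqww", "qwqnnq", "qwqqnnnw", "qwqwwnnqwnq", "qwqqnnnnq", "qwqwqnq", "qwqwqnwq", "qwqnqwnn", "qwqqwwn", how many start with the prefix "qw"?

19

Traverse to the node for "qw", then collect every word in that subtree.
Words under "qw": qwqn, qwqnnq, qwqnqwnn, qwqnw, qwqnwnq, qwqnwwq, qwqqnnnnq, qwqqnnnqww, qwqqnnnw, qwqqwqn, qwqqwwn, qwqqwwqw, qwqqwwww, qwqw, qwqwqnq, qwqwqnwq, qwqwqqnqw, qwqwwnnqwnq, qwqwwqqqnq
Count: 19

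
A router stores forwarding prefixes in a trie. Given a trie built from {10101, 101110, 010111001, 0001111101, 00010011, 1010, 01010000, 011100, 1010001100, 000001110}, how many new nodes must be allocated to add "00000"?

"00000" is already a full path in the trie; only an end-marker is added.
No new nodes are needed: 0.

0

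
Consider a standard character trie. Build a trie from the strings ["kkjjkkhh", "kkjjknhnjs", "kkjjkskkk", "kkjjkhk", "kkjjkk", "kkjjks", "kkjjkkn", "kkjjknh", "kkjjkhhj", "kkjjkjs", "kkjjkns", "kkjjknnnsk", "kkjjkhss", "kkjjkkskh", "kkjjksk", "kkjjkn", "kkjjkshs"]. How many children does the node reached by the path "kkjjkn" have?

Follow the path "kkjjkn" to its node, then look at its outgoing edges.
Distinct next characters after "kkjjkn": h, n, s.
That node has 3 child edges.

3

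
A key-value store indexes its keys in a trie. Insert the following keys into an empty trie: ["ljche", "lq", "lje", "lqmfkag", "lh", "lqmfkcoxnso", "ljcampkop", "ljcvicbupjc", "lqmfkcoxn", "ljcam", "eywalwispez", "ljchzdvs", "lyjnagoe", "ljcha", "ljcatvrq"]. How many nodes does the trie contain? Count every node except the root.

Count nodes per top-level branch (shared prefixes stored once):
  'e'-branch (eywalwispez): 11 nodes
  'l'-branch (lh, ljcam, ljcampkop, ljcatvrq, ljcha, ljche, ljchzdvs, ljcvicbupjc, lje, lq, lqmfkag, lqmfkcoxn, lqmfkcoxnso, lyjnagoe): 49 nodes
Sum: 60

60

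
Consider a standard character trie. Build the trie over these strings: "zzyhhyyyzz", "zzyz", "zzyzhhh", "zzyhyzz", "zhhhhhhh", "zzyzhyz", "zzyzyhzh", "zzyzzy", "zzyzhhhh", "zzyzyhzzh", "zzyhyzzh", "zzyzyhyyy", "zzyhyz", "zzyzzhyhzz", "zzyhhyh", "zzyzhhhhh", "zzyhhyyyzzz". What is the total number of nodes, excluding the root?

Trace insertions, counting only characters that open a new branch:
  "zzyhhyyyzz" → 10 new (z, z, y, h, h, y, y, y, z, z)
  "zzyz" → prefix "zzy" already present; 1 new (z)
  "zzyzhhh" → prefix "zzyz" already present; 3 new (h, h, h)
  "zzyhyzz" → prefix "zzyh" already present; 3 new (y, z, z)
  "zhhhhhhh" → prefix "z" already present; 7 new (h, h, h, h, h, h, h)
  "zzyzhyz" → prefix "zzyzh" already present; 2 new (y, z)
  "zzyzyhzh" → prefix "zzyz" already present; 4 new (y, h, z, h)
  "zzyzzy" → prefix "zzyz" already present; 2 new (z, y)
  "zzyzhhhh" → prefix "zzyzhhh" already present; 1 new (h)
  "zzyzyhzzh" → prefix "zzyzyhz" already present; 2 new (z, h)
  "zzyhyzzh" → prefix "zzyhyzz" already present; 1 new (h)
  "zzyzyhyyy" → prefix "zzyzyh" already present; 3 new (y, y, y)
  "zzyhyz" → prefix "zzyhyz" already present; 0 new (none)
  "zzyzzhyhzz" → prefix "zzyzz" already present; 5 new (h, y, h, z, z)
  "zzyhhyh" → prefix "zzyhhy" already present; 1 new (h)
  "zzyzhhhhh" → prefix "zzyzhhhh" already present; 1 new (h)
  "zzyhhyyyzzz" → prefix "zzyhhyyyzz" already present; 1 new (z)
Total nodes = 10 + 1 + 3 + 3 + 7 + 2 + 4 + 2 + 1 + 2 + 1 + 3 + 0 + 5 + 1 + 1 + 1 = 47

47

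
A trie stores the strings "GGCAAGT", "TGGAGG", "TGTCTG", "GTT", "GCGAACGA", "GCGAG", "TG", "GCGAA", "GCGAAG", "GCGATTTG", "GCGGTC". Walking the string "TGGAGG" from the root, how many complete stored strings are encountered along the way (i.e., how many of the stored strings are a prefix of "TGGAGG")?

Walk "TGGAGG" from the root; an end-of-word marker is hit whenever a stored word is a prefix of "TGGAGG".
Prefixes of the query that are stored words: "TG", "TGGAGG"
Count: 2

2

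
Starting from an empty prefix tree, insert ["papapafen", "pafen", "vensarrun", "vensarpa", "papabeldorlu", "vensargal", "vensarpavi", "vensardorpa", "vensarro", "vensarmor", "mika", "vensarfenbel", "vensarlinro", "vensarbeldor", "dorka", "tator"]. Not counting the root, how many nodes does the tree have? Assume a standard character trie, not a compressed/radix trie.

76

Trace insertions, counting only characters that open a new branch:
  "papapafen" → 9 new (p, a, p, a, p, a, f, e, n)
  "pafen" → prefix "pa" already present; 3 new (f, e, n)
  "vensarrun" → 9 new (v, e, n, s, a, r, r, u, n)
  "vensarpa" → prefix "vensar" already present; 2 new (p, a)
  "papabeldorlu" → prefix "papa" already present; 8 new (b, e, l, d, o, r, l, u)
  "vensargal" → prefix "vensar" already present; 3 new (g, a, l)
  "vensarpavi" → prefix "vensarpa" already present; 2 new (v, i)
  "vensardorpa" → prefix "vensar" already present; 5 new (d, o, r, p, a)
  "vensarro" → prefix "vensarr" already present; 1 new (o)
  "vensarmor" → prefix "vensar" already present; 3 new (m, o, r)
  "mika" → 4 new (m, i, k, a)
  "vensarfenbel" → prefix "vensar" already present; 6 new (f, e, n, b, e, l)
  "vensarlinro" → prefix "vensar" already present; 5 new (l, i, n, r, o)
  "vensarbeldor" → prefix "vensar" already present; 6 new (b, e, l, d, o, r)
  "dorka" → 5 new (d, o, r, k, a)
  "tator" → 5 new (t, a, t, o, r)
Total nodes = 9 + 3 + 9 + 2 + 8 + 3 + 2 + 5 + 1 + 3 + 4 + 6 + 5 + 6 + 5 + 5 = 76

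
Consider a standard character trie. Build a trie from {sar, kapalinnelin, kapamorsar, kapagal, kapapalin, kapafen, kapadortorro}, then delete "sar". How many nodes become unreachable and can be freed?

Walk "sar" from the leaf back toward the root, removing each node that no remaining word uses.
No other word shares any prefix with "sar", so all 3 of its nodes go.
Nodes removed: 3

3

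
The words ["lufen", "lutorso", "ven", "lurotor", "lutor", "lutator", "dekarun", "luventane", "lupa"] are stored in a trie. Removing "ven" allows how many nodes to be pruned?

After clearing the end-marker at "ven", prune upward until reaching a node still needed by another word.
No other word shares any prefix with "ven", so all 3 of its nodes go.
Nodes removed: 3

3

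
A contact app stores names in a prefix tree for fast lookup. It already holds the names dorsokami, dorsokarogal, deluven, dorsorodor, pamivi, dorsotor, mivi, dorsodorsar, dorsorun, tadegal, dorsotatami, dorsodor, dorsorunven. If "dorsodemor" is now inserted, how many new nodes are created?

4

"dorsod" is already a path in the trie; the remaining "emor" must be added.
So 10 − 6 = 4 new nodes.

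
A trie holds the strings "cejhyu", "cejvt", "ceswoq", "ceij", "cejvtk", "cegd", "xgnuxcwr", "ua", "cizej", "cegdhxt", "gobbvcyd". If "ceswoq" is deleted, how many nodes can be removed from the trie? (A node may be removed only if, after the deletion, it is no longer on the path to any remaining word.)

4

Walk "ceswoq" from the leaf back toward the root, removing each node that no remaining word uses.
The suffix "swoq" (4 nodes) is used only by "ceswoq"; the node for "ce" still has the child "j", so pruning stops there.
Nodes removed: 4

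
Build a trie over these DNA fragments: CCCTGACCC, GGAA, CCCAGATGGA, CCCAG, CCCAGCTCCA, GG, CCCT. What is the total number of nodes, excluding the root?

25

Trie structure (* marks end of a word):
(root)
├─ C
│  └─ C
│     └─ C
│        ├─ A
│        │  └─ G *
│        │     ├─ A
│        │     │  └─ T
│        │     │     └─ G
│        │     │        └─ G
│        │     │           └─ A *
│        │     └─ C
│        │        └─ T
│        │           └─ C
│        │              └─ C
│        │                 └─ A *
│        └─ T *
│           └─ G
│              └─ A
│                 └─ C
│                    └─ C
│                       └─ C *
└─ G
   └─ G *
      └─ A
         └─ A *
Counting every labelled node above: 25.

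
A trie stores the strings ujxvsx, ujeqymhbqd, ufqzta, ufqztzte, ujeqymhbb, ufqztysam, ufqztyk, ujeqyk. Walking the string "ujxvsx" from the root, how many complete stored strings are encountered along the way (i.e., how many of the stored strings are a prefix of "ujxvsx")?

Walk "ujxvsx" from the root; an end-of-word marker is hit whenever a stored word is a prefix of "ujxvsx".
Prefixes of the query that are stored words: "ujxvsx"
Count: 1

1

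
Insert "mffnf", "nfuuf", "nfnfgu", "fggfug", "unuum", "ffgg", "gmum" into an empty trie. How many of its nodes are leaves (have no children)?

Leaves are exactly the stored words that no other stored word extends.
Those words: "ffgg", "fggfug", "gmum", "mffnf", "nfnfgu", "nfuuf", "unuum"
Leaf count: 7

7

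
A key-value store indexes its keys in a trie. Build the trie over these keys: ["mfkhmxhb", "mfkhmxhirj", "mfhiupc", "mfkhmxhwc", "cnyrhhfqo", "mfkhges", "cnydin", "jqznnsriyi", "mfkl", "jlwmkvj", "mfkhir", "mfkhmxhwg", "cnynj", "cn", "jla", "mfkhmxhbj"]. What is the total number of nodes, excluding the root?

For each word, the new-node count is its length minus the longest prefix already in the trie:
  "mfkhmxhb" → 8 new (m, f, k, h, m, x, h, b)
  "mfkhmxhirj" → prefix "mfkhmxh" already present; 3 new (i, r, j)
  "mfhiupc" → prefix "mf" already present; 5 new (h, i, u, p, c)
  "mfkhmxhwc" → prefix "mfkhmxh" already present; 2 new (w, c)
  "cnyrhhfqo" → 9 new (c, n, y, r, h, h, f, q, o)
  "mfkhges" → prefix "mfkh" already present; 3 new (g, e, s)
  "cnydin" → prefix "cny" already present; 3 new (d, i, n)
  "jqznnsriyi" → 10 new (j, q, z, n, n, s, r, i, y, i)
  "mfkl" → prefix "mfk" already present; 1 new (l)
  "jlwmkvj" → prefix "j" already present; 6 new (l, w, m, k, v, j)
  "mfkhir" → prefix "mfkh" already present; 2 new (i, r)
  "mfkhmxhwg" → prefix "mfkhmxhw" already present; 1 new (g)
  "cnynj" → prefix "cny" already present; 2 new (n, j)
  "cn" → prefix "cn" already present; 0 new (none)
  "jla" → prefix "jl" already present; 1 new (a)
  "mfkhmxhbj" → prefix "mfkhmxhb" already present; 1 new (j)
Total nodes = 8 + 3 + 5 + 2 + 9 + 3 + 3 + 10 + 1 + 6 + 2 + 1 + 2 + 0 + 1 + 1 = 57

57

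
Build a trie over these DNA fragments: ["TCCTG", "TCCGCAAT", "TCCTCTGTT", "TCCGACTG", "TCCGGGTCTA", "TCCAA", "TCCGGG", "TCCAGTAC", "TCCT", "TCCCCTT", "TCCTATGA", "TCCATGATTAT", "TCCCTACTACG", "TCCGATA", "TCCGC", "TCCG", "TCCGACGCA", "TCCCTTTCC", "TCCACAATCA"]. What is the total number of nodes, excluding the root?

68

Trace insertions, counting only characters that open a new branch:
  "TCCTG" → 5 new (T, C, C, T, G)
  "TCCGCAAT" → prefix "TCC" already present; 5 new (G, C, A, A, T)
  "TCCTCTGTT" → prefix "TCCT" already present; 5 new (C, T, G, T, T)
  "TCCGACTG" → prefix "TCCG" already present; 4 new (A, C, T, G)
  "TCCGGGTCTA" → prefix "TCCG" already present; 6 new (G, G, T, C, T, A)
  "TCCAA" → prefix "TCC" already present; 2 new (A, A)
  "TCCGGG" → prefix "TCCGGG" already present; 0 new (none)
  "TCCAGTAC" → prefix "TCCA" already present; 4 new (G, T, A, C)
  "TCCT" → prefix "TCCT" already present; 0 new (none)
  "TCCCCTT" → prefix "TCC" already present; 4 new (C, C, T, T)
  "TCCTATGA" → prefix "TCCT" already present; 4 new (A, T, G, A)
  "TCCATGATTAT" → prefix "TCCA" already present; 7 new (T, G, A, T, T, A, T)
  "TCCCTACTACG" → prefix "TCCC" already present; 7 new (T, A, C, T, A, C, G)
  "TCCGATA" → prefix "TCCGA" already present; 2 new (T, A)
  "TCCGC" → prefix "TCCGC" already present; 0 new (none)
  "TCCG" → prefix "TCCG" already present; 0 new (none)
  "TCCGACGCA" → prefix "TCCGAC" already present; 3 new (G, C, A)
  "TCCCTTTCC" → prefix "TCCCT" already present; 4 new (T, T, C, C)
  "TCCACAATCA" → prefix "TCCA" already present; 6 new (C, A, A, T, C, A)
Total nodes = 5 + 5 + 5 + 4 + 6 + 2 + 0 + 4 + 0 + 4 + 4 + 7 + 7 + 2 + 0 + 0 + 3 + 4 + 6 = 68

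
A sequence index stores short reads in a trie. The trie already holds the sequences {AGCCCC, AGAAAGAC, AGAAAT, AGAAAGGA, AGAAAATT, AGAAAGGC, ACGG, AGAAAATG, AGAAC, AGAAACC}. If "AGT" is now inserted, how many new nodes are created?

1

"AG" is already a path in the trie; the remaining "T" must be added.
So 3 − 2 = 1 new nodes.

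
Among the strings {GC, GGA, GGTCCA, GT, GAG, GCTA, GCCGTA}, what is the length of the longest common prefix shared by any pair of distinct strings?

2

Look for the deepest trie node that still has at least two words in its subtree.
e.g. "GC" and "GCCGTA" share the prefix "GC" of length 2; no pair shares a longer one.
Longest shared-prefix length: 2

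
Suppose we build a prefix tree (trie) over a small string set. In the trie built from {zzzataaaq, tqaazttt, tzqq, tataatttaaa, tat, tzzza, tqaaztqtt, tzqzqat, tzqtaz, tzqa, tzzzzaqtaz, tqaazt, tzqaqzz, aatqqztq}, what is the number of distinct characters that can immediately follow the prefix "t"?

3

The children of the "t" node are the distinct next characters among strings starting with "t".
Characters that immediately follow "t" among the stored strings: {a, q, z}.
That node has 3 child edges.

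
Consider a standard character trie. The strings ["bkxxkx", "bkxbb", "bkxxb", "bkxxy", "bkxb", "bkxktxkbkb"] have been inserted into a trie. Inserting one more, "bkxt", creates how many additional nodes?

1

The longest prefix of "bkxt" already in the trie is "bkx" (length 3).
New nodes needed: |"bkxt"| − 3 = 4 − 3 = 1.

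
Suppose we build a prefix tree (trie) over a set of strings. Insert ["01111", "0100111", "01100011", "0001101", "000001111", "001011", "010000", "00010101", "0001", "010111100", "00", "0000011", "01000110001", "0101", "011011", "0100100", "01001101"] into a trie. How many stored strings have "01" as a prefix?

10

Filter for entries beginning with "01":
Matches: "010000", "01000110001", "0100100", "01001101", "0100111", "0101", "010111100", "01100011", "011011", "01111"
Count: 10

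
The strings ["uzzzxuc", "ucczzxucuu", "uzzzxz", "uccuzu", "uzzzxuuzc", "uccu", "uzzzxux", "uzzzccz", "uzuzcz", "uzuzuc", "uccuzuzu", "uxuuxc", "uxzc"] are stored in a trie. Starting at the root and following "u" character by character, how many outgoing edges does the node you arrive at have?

3

Follow the path "u" to its node, then look at its outgoing edges.
Characters that immediately follow "u" among the stored strings: {c, x, z}.
That node has 3 child edges.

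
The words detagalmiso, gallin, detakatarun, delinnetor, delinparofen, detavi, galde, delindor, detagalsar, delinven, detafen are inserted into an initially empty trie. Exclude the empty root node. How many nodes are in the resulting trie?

For each word, the new-node count is its length minus the longest prefix already in the trie:
  "detagalmiso" → 11 new (d, e, t, a, g, a, l, m, i, s, o)
  "gallin" → 6 new (g, a, l, l, i, n)
  "detakatarun" → prefix "deta" already present; 7 new (k, a, t, a, r, u, n)
  "delinnetor" → prefix "de" already present; 8 new (l, i, n, n, e, t, o, r)
  "delinparofen" → prefix "delin" already present; 7 new (p, a, r, o, f, e, n)
  "detavi" → prefix "deta" already present; 2 new (v, i)
  "galde" → prefix "gal" already present; 2 new (d, e)
  "delindor" → prefix "delin" already present; 3 new (d, o, r)
  "detagalsar" → prefix "detagal" already present; 3 new (s, a, r)
  "delinven" → prefix "delin" already present; 3 new (v, e, n)
  "detafen" → prefix "deta" already present; 3 new (f, e, n)
Total nodes = 11 + 6 + 7 + 8 + 7 + 2 + 2 + 3 + 3 + 3 + 3 = 55

55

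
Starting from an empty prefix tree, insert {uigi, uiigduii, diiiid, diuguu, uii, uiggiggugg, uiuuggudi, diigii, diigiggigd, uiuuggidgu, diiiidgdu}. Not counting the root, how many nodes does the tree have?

49

For each word, the new-node count is its length minus the longest prefix already in the trie:
  "uigi" → 4 new (u, i, g, i)
  "uiigduii" → prefix "ui" already present; 6 new (i, g, d, u, i, i)
  "diiiid" → 6 new (d, i, i, i, i, d)
  "diuguu" → prefix "di" already present; 4 new (u, g, u, u)
  "uii" → prefix "uii" already present; 0 new (none)
  "uiggiggugg" → prefix "uig" already present; 7 new (g, i, g, g, u, g, g)
  "uiuuggudi" → prefix "ui" already present; 7 new (u, u, g, g, u, d, i)
  "diigii" → prefix "dii" already present; 3 new (g, i, i)
  "diigiggigd" → prefix "diigi" already present; 5 new (g, g, i, g, d)
  "uiuuggidgu" → prefix "uiuugg" already present; 4 new (i, d, g, u)
  "diiiidgdu" → prefix "diiiid" already present; 3 new (g, d, u)
Total nodes = 4 + 6 + 6 + 4 + 0 + 7 + 7 + 3 + 5 + 4 + 3 = 49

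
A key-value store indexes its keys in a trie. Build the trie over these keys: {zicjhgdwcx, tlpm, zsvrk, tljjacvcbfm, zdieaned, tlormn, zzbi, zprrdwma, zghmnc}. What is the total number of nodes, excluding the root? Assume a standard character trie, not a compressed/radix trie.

53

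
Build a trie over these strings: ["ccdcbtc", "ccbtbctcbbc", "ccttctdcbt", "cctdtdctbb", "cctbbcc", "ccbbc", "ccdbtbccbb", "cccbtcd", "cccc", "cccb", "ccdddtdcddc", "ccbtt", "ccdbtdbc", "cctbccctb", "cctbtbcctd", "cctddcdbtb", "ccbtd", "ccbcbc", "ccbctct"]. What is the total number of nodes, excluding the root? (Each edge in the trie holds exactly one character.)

86

For each word, the new-node count is its length minus the longest prefix already in the trie:
  "ccdcbtc" → 7 new (c, c, d, c, b, t, c)
  "ccbtbctcbbc" → prefix "cc" already present; 9 new (b, t, b, c, t, c, b, b, c)
  "ccttctdcbt" → prefix "cc" already present; 8 new (t, t, c, t, d, c, b, t)
  "cctdtdctbb" → prefix "cct" already present; 7 new (d, t, d, c, t, b, b)
  "cctbbcc" → prefix "cct" already present; 4 new (b, b, c, c)
  "ccbbc" → prefix "ccb" already present; 2 new (b, c)
  "ccdbtbccbb" → prefix "ccd" already present; 7 new (b, t, b, c, c, b, b)
  "cccbtcd" → prefix "cc" already present; 5 new (c, b, t, c, d)
  "cccc" → prefix "ccc" already present; 1 new (c)
  "cccb" → prefix "cccb" already present; 0 new (none)
  "ccdddtdcddc" → prefix "ccd" already present; 8 new (d, d, t, d, c, d, d, c)
  "ccbtt" → prefix "ccbt" already present; 1 new (t)
  "ccdbtdbc" → prefix "ccdbt" already present; 3 new (d, b, c)
  "cctbccctb" → prefix "cctb" already present; 5 new (c, c, c, t, b)
  "cctbtbcctd" → prefix "cctb" already present; 6 new (t, b, c, c, t, d)
  "cctddcdbtb" → prefix "cctd" already present; 6 new (d, c, d, b, t, b)
  "ccbtd" → prefix "ccbt" already present; 1 new (d)
  "ccbcbc" → prefix "ccb" already present; 3 new (c, b, c)
  "ccbctct" → prefix "ccbc" already present; 3 new (t, c, t)
Total nodes = 7 + 9 + 8 + 7 + 4 + 2 + 7 + 5 + 1 + 0 + 8 + 1 + 3 + 5 + 6 + 6 + 1 + 3 + 3 = 86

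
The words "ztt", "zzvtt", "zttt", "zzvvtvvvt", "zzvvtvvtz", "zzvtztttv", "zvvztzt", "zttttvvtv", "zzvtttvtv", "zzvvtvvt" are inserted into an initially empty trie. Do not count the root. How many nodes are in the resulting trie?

Trace insertions, counting only characters that open a new branch:
  "ztt" → 3 new (z, t, t)
  "zzvtt" → prefix "z" already present; 4 new (z, v, t, t)
  "zttt" → prefix "ztt" already present; 1 new (t)
  "zzvvtvvvt" → prefix "zzv" already present; 6 new (v, t, v, v, v, t)
  "zzvvtvvtz" → prefix "zzvvtvv" already present; 2 new (t, z)
  "zzvtztttv" → prefix "zzvt" already present; 5 new (z, t, t, t, v)
  "zvvztzt" → prefix "z" already present; 6 new (v, v, z, t, z, t)
  "zttttvvtv" → prefix "zttt" already present; 5 new (t, v, v, t, v)
  "zzvtttvtv" → prefix "zzvtt" already present; 4 new (t, v, t, v)
  "zzvvtvvt" → prefix "zzvvtvvt" already present; 0 new (none)
Total nodes = 3 + 4 + 1 + 6 + 2 + 5 + 6 + 5 + 4 + 0 = 36

36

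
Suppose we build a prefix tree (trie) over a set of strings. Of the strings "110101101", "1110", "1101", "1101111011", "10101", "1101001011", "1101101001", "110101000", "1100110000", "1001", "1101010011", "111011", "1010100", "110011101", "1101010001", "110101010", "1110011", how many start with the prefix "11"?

14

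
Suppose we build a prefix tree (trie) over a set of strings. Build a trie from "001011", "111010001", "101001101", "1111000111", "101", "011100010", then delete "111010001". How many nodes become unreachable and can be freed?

A node on "111010001"'s path can go only if nothing else ends at it or branches off below it.
The suffix "010001" (6 nodes) is used only by "111010001"; the node for "111" still has the child "1", so pruning stops there.
Nodes removed: 6

6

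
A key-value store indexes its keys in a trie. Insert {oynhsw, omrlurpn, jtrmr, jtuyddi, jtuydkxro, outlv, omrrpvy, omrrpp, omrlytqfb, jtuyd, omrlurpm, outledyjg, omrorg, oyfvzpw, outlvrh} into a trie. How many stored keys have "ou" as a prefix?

3

Filter for entries beginning with "ou":
Words under "ou": outledyjg, outlv, outlvrh
Count: 3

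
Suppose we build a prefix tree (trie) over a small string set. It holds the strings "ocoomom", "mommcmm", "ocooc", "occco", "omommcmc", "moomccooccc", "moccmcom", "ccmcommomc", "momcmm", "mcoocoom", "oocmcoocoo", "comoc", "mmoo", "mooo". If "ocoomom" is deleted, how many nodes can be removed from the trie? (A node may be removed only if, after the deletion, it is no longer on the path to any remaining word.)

3

Walk "ocoomom" from the leaf back toward the root, removing each node that no remaining word uses.
The suffix "mom" (3 nodes) is used only by "ocoomom"; the node for "ocoo" still has the child "c", so pruning stops there.
Nodes removed: 3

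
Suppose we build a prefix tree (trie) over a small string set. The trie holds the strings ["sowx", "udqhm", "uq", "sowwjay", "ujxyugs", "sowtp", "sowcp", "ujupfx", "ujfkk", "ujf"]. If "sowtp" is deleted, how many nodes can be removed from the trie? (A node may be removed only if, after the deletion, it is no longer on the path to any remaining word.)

After clearing the end-marker at "sowtp", prune upward until reaching a node still needed by another word.
The suffix "tp" (2 nodes) is used only by "sowtp"; the node for "sow" still has the child "x", so pruning stops there.
Nodes removed: 2

2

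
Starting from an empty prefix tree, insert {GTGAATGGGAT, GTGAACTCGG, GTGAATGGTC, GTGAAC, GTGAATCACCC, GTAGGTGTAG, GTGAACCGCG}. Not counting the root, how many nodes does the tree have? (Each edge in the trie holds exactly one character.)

Count nodes per top-level branch (shared prefixes stored once):
  'G'-branch (GTAGGTGTAG, GTGAAC, GTGAACCGCG, GTGAACTCGG, GTGAATCACCC, GTGAATGGGAT, GTGAATGGTC): 35 nodes
Sum: 35

35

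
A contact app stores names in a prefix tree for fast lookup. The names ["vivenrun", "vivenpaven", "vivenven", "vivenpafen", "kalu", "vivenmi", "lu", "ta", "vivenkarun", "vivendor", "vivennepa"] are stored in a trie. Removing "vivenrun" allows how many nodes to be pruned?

3

A node on "vivenrun"'s path can go only if nothing else ends at it or branches off below it.
The suffix "run" (3 nodes) is used only by "vivenrun"; the node for "viven" still has the child "p", so pruning stops there.
Nodes removed: 3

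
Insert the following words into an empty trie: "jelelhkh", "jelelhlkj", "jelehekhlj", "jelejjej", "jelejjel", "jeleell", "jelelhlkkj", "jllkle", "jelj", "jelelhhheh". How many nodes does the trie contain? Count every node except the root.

Trie structure (* marks end of a word):
(root)
└─ j
   ├─ e
   │  └─ l
   │     ├─ e
   │     │  ├─ e
   │     │  │  └─ l
   │     │  │     └─ l *
   │     │  ├─ h
   │     │  │  └─ e
   │     │  │     └─ k
   │     │  │        └─ h
   │     │  │           └─ l
   │     │  │              └─ j *
   │     │  ├─ j
   │     │  │  └─ j
   │     │  │     └─ e
   │     │  │        ├─ j *
   │     │  │        └─ l *
   │     │  └─ l
   │     │     └─ h
   │     │        ├─ h
   │     │        │  └─ h
   │     │        │     └─ e
   │     │        │        └─ h *
   │     │        ├─ k
   │     │        │  └─ h *
   │     │        └─ l
   │     │           └─ k
   │     │              ├─ j *
   │     │              └─ k
   │     │                 └─ j *
   │     └─ j *
   └─ l
      └─ l
         └─ k
            └─ l
               └─ e *
Counting every labelled node above: 37.

37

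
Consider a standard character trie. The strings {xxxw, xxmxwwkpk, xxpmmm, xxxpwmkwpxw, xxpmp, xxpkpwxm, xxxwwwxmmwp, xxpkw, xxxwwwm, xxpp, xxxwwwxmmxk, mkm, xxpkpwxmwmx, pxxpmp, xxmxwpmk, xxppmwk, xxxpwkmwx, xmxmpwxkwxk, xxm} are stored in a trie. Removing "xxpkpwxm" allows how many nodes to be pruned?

A node on "xxpkpwxm"'s path can go only if nothing else ends at it or branches off below it.
Every node on "xxpkpwxm" is still needed (e.g. by "xxpkpwxmwmx"), so nothing is freed.
Nodes removed: 0

0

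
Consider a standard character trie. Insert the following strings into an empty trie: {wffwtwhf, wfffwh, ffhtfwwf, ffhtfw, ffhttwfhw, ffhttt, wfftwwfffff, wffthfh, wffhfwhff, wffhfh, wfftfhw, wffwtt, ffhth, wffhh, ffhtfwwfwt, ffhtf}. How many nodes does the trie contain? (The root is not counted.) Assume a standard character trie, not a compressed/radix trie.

For each word, the new-node count is its length minus the longest prefix already in the trie:
  "wffwtwhf" → 8 new (w, f, f, w, t, w, h, f)
  "wfffwh" → prefix "wff" already present; 3 new (f, w, h)
  "ffhtfwwf" → 8 new (f, f, h, t, f, w, w, f)
  "ffhtfw" → prefix "ffhtfw" already present; 0 new (none)
  "ffhttwfhw" → prefix "ffht" already present; 5 new (t, w, f, h, w)
  "ffhttt" → prefix "ffhtt" already present; 1 new (t)
  "wfftwwfffff" → prefix "wff" already present; 8 new (t, w, w, f, f, f, f, f)
  "wffthfh" → prefix "wfft" already present; 3 new (h, f, h)
  "wffhfwhff" → prefix "wff" already present; 6 new (h, f, w, h, f, f)
  "wffhfh" → prefix "wffhf" already present; 1 new (h)
  "wfftfhw" → prefix "wfft" already present; 3 new (f, h, w)
  "wffwtt" → prefix "wffwt" already present; 1 new (t)
  "ffhth" → prefix "ffht" already present; 1 new (h)
  "wffhh" → prefix "wffh" already present; 1 new (h)
  "ffhtfwwfwt" → prefix "ffhtfwwf" already present; 2 new (w, t)
  "ffhtf" → prefix "ffhtf" already present; 0 new (none)
Total nodes = 8 + 3 + 8 + 0 + 5 + 1 + 8 + 3 + 6 + 1 + 3 + 1 + 1 + 1 + 2 + 0 = 51

51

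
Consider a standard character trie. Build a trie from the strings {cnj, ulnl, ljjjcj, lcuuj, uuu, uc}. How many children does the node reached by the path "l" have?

The children of the "l" node are the distinct next characters among strings starting with "l".
Distinct next characters after "l": c, j.
That node has 2 child edges.

2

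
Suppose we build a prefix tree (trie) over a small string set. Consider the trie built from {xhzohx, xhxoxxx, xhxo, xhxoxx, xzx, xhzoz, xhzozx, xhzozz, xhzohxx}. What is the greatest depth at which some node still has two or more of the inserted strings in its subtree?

Look for the deepest trie node that still has at least two words in its subtree.
"xhxoxx" and "xhxoxxx" agree on "xhxoxx" (6 characters) before diverging; nothing deeper is shared.
Longest shared-prefix length: 6

6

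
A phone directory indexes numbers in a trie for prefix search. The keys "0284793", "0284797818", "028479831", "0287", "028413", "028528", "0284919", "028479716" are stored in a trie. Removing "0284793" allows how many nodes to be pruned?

Walk "0284793" from the leaf back toward the root, removing each node that no remaining word uses.
The suffix "3" (1 node) is used only by "0284793"; the node for "028479" still has the child "7", so pruning stops there.
Nodes removed: 1

1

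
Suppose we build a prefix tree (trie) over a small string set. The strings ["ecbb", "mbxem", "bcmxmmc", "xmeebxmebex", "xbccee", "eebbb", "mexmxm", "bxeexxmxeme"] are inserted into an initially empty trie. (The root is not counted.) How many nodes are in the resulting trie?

51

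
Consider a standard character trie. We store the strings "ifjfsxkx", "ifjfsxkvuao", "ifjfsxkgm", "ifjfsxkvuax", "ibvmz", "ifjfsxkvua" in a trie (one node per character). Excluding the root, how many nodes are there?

Trie structure (* marks end of a word):
(root)
└─ i
   ├─ b
   │  └─ v
   │     └─ m
   │        └─ z *
   └─ f
      └─ j
         └─ f
            └─ s
               └─ x
                  └─ k
                     ├─ g
                     │  └─ m *
                     ├─ v
                     │  └─ u
                     │     └─ a *
                     │        ├─ o *
                     │        └─ x *
                     └─ x *
Counting every labelled node above: 19.

19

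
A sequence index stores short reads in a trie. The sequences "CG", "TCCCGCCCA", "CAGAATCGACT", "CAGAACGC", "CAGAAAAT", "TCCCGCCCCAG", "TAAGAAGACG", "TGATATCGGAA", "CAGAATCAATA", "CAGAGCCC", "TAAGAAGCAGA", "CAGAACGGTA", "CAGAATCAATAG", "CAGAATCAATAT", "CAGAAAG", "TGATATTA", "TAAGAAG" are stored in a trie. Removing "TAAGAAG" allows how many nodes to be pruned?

0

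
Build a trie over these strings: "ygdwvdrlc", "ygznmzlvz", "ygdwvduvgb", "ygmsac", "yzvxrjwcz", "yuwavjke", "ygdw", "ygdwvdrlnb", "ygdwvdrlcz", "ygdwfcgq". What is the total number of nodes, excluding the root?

Trace insertions, counting only characters that open a new branch:
  "ygdwvdrlc" → 9 new (y, g, d, w, v, d, r, l, c)
  "ygznmzlvz" → prefix "yg" already present; 7 new (z, n, m, z, l, v, z)
  "ygdwvduvgb" → prefix "ygdwvd" already present; 4 new (u, v, g, b)
  "ygmsac" → prefix "yg" already present; 4 new (m, s, a, c)
  "yzvxrjwcz" → prefix "y" already present; 8 new (z, v, x, r, j, w, c, z)
  "yuwavjke" → prefix "y" already present; 7 new (u, w, a, v, j, k, e)
  "ygdw" → prefix "ygdw" already present; 0 new (none)
  "ygdwvdrlnb" → prefix "ygdwvdrl" already present; 2 new (n, b)
  "ygdwvdrlcz" → prefix "ygdwvdrlc" already present; 1 new (z)
  "ygdwfcgq" → prefix "ygdw" already present; 4 new (f, c, g, q)
Total nodes = 9 + 7 + 4 + 4 + 8 + 7 + 0 + 2 + 1 + 4 = 46

46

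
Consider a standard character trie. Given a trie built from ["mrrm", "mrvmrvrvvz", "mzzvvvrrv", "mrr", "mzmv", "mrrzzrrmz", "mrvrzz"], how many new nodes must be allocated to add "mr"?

0

Every character of "mr" already lies on an existing path (it is a prefix of some stored word).
No new nodes are needed: 0.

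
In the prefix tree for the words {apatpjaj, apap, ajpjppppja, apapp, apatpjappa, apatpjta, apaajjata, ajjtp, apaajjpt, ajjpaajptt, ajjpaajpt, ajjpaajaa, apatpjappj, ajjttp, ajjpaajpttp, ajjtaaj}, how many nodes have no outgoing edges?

Leaves are exactly the stored words that no other stored word extends.
Those words: "ajjpaajaa", "ajjpaajpttp", "ajjtaaj", "ajjtp", "ajjttp", "ajpjppppja", "apaajjata", "apaajjpt", "apapp", "apatpjaj", "apatpjappa", "apatpjappj", "apatpjta"
Leaf count: 13

13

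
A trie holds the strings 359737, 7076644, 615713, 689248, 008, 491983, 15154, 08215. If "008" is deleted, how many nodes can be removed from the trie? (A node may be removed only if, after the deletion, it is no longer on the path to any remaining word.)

A node on "008"'s path can go only if nothing else ends at it or branches off below it.
The suffix "08" (2 nodes) is used only by "008"; the node for "0" still has the child "8", so pruning stops there.
Nodes removed: 2

2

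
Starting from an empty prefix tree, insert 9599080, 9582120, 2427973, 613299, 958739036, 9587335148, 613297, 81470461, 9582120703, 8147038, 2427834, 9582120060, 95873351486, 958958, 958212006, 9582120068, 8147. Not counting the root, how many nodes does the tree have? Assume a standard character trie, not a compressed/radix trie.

Count nodes per top-level branch (shared prefixes stored once):
  '2'-branch (2427834, 2427973): 10 nodes
  '6'-branch (613297, 613299): 7 nodes
  '8'-branch (8147, 8147038, 81470461): 10 nodes
  '9'-branch (9582120, 958212006, 9582120060, 9582120068, 9582120703, 9587335148, 95873351486, 958739036, 958958, 9599080): 34 nodes
Sum: 61

61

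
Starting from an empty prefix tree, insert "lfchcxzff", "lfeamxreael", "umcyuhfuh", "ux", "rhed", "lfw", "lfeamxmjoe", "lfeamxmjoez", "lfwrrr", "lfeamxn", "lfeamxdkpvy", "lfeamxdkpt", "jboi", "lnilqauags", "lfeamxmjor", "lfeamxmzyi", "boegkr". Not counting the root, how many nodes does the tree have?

Trace insertions, counting only characters that open a new branch:
  "lfchcxzff" → 9 new (l, f, c, h, c, x, z, f, f)
  "lfeamxreael" → prefix "lf" already present; 9 new (e, a, m, x, r, e, a, e, l)
  "umcyuhfuh" → 9 new (u, m, c, y, u, h, f, u, h)
  "ux" → prefix "u" already present; 1 new (x)
  "rhed" → 4 new (r, h, e, d)
  "lfw" → prefix "lf" already present; 1 new (w)
  "lfeamxmjoe" → prefix "lfeamx" already present; 4 new (m, j, o, e)
  "lfeamxmjoez" → prefix "lfeamxmjoe" already present; 1 new (z)
  "lfwrrr" → prefix "lfw" already present; 3 new (r, r, r)
  "lfeamxn" → prefix "lfeamx" already present; 1 new (n)
  "lfeamxdkpvy" → prefix "lfeamx" already present; 5 new (d, k, p, v, y)
  "lfeamxdkpt" → prefix "lfeamxdkp" already present; 1 new (t)
  "jboi" → 4 new (j, b, o, i)
  "lnilqauags" → prefix "l" already present; 9 new (n, i, l, q, a, u, a, g, s)
  "lfeamxmjor" → prefix "lfeamxmjo" already present; 1 new (r)
  "lfeamxmzyi" → prefix "lfeamxm" already present; 3 new (z, y, i)
  "boegkr" → 6 new (b, o, e, g, k, r)
Total nodes = 9 + 9 + 9 + 1 + 4 + 1 + 4 + 1 + 3 + 1 + 5 + 1 + 4 + 9 + 1 + 3 + 6 = 71

71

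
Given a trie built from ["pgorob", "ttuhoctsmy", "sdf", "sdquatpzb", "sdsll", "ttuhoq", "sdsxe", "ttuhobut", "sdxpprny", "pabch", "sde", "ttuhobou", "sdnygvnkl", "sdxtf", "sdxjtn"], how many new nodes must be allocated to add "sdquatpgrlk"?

Walking "sdquatpgrlk" from the root, the first 7 characters ("sdquatp") follow existing edges; "g" is the first miss.
Each of the 4 remaining characters creates one node.

4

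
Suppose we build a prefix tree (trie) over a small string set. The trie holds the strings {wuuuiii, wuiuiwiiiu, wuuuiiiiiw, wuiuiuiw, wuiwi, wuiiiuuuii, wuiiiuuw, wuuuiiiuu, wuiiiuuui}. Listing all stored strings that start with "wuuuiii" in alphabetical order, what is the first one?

Filter for "wuuuiii…" and sort: "wuuuiii", "wuuuiiiiiw", "wuuuiiiuu"
Position 1: wuuuiii

wuuuiii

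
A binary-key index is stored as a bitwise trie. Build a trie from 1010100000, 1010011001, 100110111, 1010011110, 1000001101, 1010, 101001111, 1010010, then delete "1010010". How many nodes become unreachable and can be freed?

1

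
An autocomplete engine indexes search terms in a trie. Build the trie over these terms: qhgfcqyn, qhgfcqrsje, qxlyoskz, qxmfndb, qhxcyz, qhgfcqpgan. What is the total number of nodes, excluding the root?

Insert word by word; a character creates a node only if that edge doesn't already exist:
  "qhgfcqyn" → 8 new (q, h, g, f, c, q, y, n)
  "qhgfcqrsje" → prefix "qhgfcq" already present; 4 new (r, s, j, e)
  "qxlyoskz" → prefix "q" already present; 7 new (x, l, y, o, s, k, z)
  "qxmfndb" → prefix "qx" already present; 5 new (m, f, n, d, b)
  "qhxcyz" → prefix "qh" already present; 4 new (x, c, y, z)
  "qhgfcqpgan" → prefix "qhgfcq" already present; 4 new (p, g, a, n)
Total nodes = 8 + 4 + 7 + 5 + 4 + 4 = 32

32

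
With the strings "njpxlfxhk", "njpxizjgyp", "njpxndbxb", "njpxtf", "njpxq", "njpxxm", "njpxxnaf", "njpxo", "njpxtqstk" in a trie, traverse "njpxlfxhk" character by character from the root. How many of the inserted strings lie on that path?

Walk "njpxlfxhk" from the root; an end-of-word marker is hit whenever a stored word is a prefix of "njpxlfxhk".
Prefixes of the query that are stored words: "njpxlfxhk"
Count: 1

1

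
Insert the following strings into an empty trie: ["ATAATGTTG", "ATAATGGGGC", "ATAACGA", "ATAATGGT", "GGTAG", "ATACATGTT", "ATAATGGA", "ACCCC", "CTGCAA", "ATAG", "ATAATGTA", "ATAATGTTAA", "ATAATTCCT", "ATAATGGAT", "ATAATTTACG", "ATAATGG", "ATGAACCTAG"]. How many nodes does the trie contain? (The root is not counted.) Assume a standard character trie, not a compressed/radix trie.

For each word, the new-node count is its length minus the longest prefix already in the trie:
  "ATAATGTTG" → 9 new (A, T, A, A, T, G, T, T, G)
  "ATAATGGGGC" → prefix "ATAATG" already present; 4 new (G, G, G, C)
  "ATAACGA" → prefix "ATAA" already present; 3 new (C, G, A)
  "ATAATGGT" → prefix "ATAATGG" already present; 1 new (T)
  "GGTAG" → 5 new (G, G, T, A, G)
  "ATACATGTT" → prefix "ATA" already present; 6 new (C, A, T, G, T, T)
  "ATAATGGA" → prefix "ATAATGG" already present; 1 new (A)
  "ACCCC" → prefix "A" already present; 4 new (C, C, C, C)
  "CTGCAA" → 6 new (C, T, G, C, A, A)
  "ATAG" → prefix "ATA" already present; 1 new (G)
  "ATAATGTA" → prefix "ATAATGT" already present; 1 new (A)
  "ATAATGTTAA" → prefix "ATAATGTT" already present; 2 new (A, A)
  "ATAATTCCT" → prefix "ATAAT" already present; 4 new (T, C, C, T)
  "ATAATGGAT" → prefix "ATAATGGA" already present; 1 new (T)
  "ATAATTTACG" → prefix "ATAATT" already present; 4 new (T, A, C, G)
  "ATAATGG" → prefix "ATAATGG" already present; 0 new (none)
  "ATGAACCTAG" → prefix "AT" already present; 8 new (G, A, A, C, C, T, A, G)
Total nodes = 9 + 4 + 3 + 1 + 5 + 6 + 1 + 4 + 6 + 1 + 1 + 2 + 4 + 1 + 4 + 0 + 8 = 60

60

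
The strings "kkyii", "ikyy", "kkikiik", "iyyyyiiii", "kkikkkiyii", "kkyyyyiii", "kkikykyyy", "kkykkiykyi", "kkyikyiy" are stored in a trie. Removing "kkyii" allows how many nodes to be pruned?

Walk "kkyii" from the leaf back toward the root, removing each node that no remaining word uses.
The suffix "i" (1 node) is used only by "kkyii"; the node for "kkyi" still has the child "k", so pruning stops there.
Nodes removed: 1

1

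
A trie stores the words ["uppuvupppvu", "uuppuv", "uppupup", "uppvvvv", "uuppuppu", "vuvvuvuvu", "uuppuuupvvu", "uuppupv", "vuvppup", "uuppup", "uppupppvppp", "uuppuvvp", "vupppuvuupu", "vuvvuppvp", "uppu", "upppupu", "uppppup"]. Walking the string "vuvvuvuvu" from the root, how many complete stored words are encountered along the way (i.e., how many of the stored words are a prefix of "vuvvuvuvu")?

1

Traverse "vuvvuvuvu" character by character; count nodes along the way that are marked as word ends.
Prefixes of the query that are stored words: "vuvvuvuvu"
Count: 1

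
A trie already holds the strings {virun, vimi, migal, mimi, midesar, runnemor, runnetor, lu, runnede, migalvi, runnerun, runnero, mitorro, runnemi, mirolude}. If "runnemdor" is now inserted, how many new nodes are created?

"runnem" is already a path in the trie; the remaining "dor" must be added.
Each of the 3 remaining characters creates one node.

3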